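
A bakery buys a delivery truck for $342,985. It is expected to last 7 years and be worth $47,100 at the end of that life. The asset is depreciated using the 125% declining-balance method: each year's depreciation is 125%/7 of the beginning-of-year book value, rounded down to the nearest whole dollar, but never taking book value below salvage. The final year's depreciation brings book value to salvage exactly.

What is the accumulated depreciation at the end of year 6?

$237,619

Depreciable base = $342,985 − $47,100 = $295,885.
Year 1: ⌊$342,985 × 125%/7⌋ = $61,247. Book value $281,738.
Year 2: ⌊$281,738 × 125%/7⌋ = $50,310. Book value $231,428.
Year 3: ⌊$231,428 × 125%/7⌋ = $41,326. Book value $190,102.
Year 4: ⌊$190,102 × 125%/7⌋ = $33,946. Book value $156,156.
Year 5: ⌊$156,156 × 125%/7⌋ = $27,885. Book value $128,271.
Year 6: ⌊$128,271 × 125%/7⌋ = $22,905. Book value $105,366.
Accumulated through year 6 = $342,985 − $105,366 = $237,619.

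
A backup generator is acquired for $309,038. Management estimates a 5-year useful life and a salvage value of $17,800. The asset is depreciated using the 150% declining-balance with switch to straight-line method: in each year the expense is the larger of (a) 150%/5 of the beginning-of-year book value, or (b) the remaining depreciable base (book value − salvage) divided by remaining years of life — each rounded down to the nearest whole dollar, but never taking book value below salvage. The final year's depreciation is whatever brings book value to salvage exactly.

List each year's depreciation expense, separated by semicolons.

$92,711; $64,898; $45,428; $44,100; $44,101

Depreciable base = $309,038 − $17,800 = $291,238.
Year 1: DB = ⌊$309,038 × 150%/5⌋ = $92,711; SL = ⌊$291,238/5⌋ = $58,247 → take DB $92,711. Book value $216,327.
Year 2: DB = ⌊$216,327 × 150%/5⌋ = $64,898; SL = ⌊$198,527/4⌋ = $49,631 → take DB $64,898. Book value $151,429.
Year 3: DB = ⌊$151,429 × 150%/5⌋ = $45,428; SL = ⌊$133,629/3⌋ = $44,543 → take DB $45,428. Book value $106,001.
Year 4: DB = ⌊$106,001 × 150%/5⌋ = $31,800; SL = ⌊$88,201/2⌋ = $44,100 → take SL $44,100. Book value $61,901.
Year 5 (final): $61,901 − $17,800 = $44,101. Book value $17,800.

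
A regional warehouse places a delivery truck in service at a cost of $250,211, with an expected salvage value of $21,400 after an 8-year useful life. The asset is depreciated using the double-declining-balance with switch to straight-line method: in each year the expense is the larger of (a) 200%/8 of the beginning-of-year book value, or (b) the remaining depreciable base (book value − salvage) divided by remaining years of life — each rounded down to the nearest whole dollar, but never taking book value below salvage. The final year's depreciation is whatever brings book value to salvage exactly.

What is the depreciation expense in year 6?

Depreciable base = $250,211 − $21,400 = $228,811.
Year 1: DB = ⌊$250,211 × 200%/8⌋ = $62,552; SL = ⌊$228,811/8⌋ = $28,601 → take DB $62,552. Book value $187,659.
Year 2: DB = ⌊$187,659 × 200%/8⌋ = $46,914; SL = ⌊$166,259/7⌋ = $23,751 → take DB $46,914. Book value $140,745.
Year 3: DB = ⌊$140,745 × 200%/8⌋ = $35,186; SL = ⌊$119,345/6⌋ = $19,890 → take DB $35,186. Book value $105,559.
Year 4: DB = ⌊$105,559 × 200%/8⌋ = $26,389; SL = ⌊$84,159/5⌋ = $16,831 → take DB $26,389. Book value $79,170.
Year 5: DB = ⌊$79,170 × 200%/8⌋ = $19,792; SL = ⌊$57,770/4⌋ = $14,442 → take DB $19,792. Book value $59,378.
Year 6: DB = ⌊$59,378 × 200%/8⌋ = $14,844; SL = ⌊$37,978/3⌋ = $12,659 → take DB $14,844. Book value $44,534.

$14,844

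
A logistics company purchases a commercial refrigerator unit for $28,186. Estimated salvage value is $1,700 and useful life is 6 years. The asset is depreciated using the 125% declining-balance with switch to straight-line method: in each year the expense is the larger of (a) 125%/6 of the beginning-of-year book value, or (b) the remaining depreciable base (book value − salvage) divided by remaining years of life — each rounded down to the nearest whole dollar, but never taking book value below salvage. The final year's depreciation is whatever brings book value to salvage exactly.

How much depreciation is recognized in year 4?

Depreciable base = $28,186 − $1,700 = $26,486.
Year 1: DB = ⌊$28,186 × 125%/6⌋ = $5,872; SL = ⌊$26,486/6⌋ = $4,414 → take DB $5,872. Book value $22,314.
Year 2: DB = ⌊$22,314 × 125%/6⌋ = $4,648; SL = ⌊$20,614/5⌋ = $4,122 → take DB $4,648. Book value $17,666.
Year 3: DB = ⌊$17,666 × 125%/6⌋ = $3,680; SL = ⌊$15,966/4⌋ = $3,991 → take SL $3,991. Book value $13,675.
Year 4: DB = ⌊$13,675 × 125%/6⌋ = $2,848; SL = ⌊$11,975/3⌋ = $3,991 → take SL $3,991. Book value $9,684.

$3,991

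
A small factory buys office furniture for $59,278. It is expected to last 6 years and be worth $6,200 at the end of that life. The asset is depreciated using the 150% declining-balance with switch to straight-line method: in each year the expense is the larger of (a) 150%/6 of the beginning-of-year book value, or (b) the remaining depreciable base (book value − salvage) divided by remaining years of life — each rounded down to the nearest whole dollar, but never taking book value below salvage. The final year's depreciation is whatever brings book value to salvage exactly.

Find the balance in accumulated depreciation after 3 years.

$34,269

Depreciable base = $59,278 − $6,200 = $53,078.
Year 1: DB = ⌊$59,278 × 150%/6⌋ = $14,819; SL = ⌊$53,078/6⌋ = $8,846 → take DB $14,819. Book value $44,459.
Year 2: DB = ⌊$44,459 × 150%/6⌋ = $11,114; SL = ⌊$38,259/5⌋ = $7,651 → take DB $11,114. Book value $33,345.
Year 3: DB = ⌊$33,345 × 150%/6⌋ = $8,336; SL = ⌊$27,145/4⌋ = $6,786 → take DB $8,336. Book value $25,009.
Accumulated through year 3 = $59,278 − $25,009 = $34,269.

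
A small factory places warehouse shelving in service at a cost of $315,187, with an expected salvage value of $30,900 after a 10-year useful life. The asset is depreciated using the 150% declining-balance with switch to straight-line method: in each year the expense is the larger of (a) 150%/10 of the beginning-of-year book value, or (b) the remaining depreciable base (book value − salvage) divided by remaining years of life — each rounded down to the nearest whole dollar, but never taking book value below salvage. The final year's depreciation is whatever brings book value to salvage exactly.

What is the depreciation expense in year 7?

$21,790

Depreciable base = $315,187 − $30,900 = $284,287.
Year 1: DB = ⌊$315,187 × 150%/10⌋ = $47,278; SL = ⌊$284,287/10⌋ = $28,428 → take DB $47,278. Book value $267,909.
Year 2: DB = ⌊$267,909 × 150%/10⌋ = $40,186; SL = ⌊$237,009/9⌋ = $26,334 → take DB $40,186. Book value $227,723.
Year 3: DB = ⌊$227,723 × 150%/10⌋ = $34,158; SL = ⌊$196,823/8⌋ = $24,602 → take DB $34,158. Book value $193,565.
Year 4: DB = ⌊$193,565 × 150%/10⌋ = $29,034; SL = ⌊$162,665/7⌋ = $23,237 → take DB $29,034. Book value $164,531.
Year 5: DB = ⌊$164,531 × 150%/10⌋ = $24,679; SL = ⌊$133,631/6⌋ = $22,271 → take DB $24,679. Book value $139,852.
Year 6: DB = ⌊$139,852 × 150%/10⌋ = $20,977; SL = ⌊$108,952/5⌋ = $21,790 → take SL $21,790. Book value $118,062.
Year 7: DB = ⌊$118,062 × 150%/10⌋ = $17,709; SL = ⌊$87,162/4⌋ = $21,790 → take SL $21,790. Book value $96,272.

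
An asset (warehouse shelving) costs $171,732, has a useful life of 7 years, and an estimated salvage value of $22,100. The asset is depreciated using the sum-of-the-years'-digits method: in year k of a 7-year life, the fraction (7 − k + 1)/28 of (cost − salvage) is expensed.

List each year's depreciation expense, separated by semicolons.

$37,408; $32,064; $26,720; $21,376; $16,032; $10,688; $5,344

Depreciable base = $171,732 − $22,100 = $149,632.
Sum of the years' digits = 7+6+5+4+3+2+1 = 28.
Year 1: $149,632 × 7/28 = $37,408. Book value $134,324.
Year 2: $149,632 × 6/28 = $32,064. Book value $102,260.
Year 3: $149,632 × 5/28 = $26,720. Book value $75,540.
Year 4: $149,632 × 4/28 = $21,376. Book value $54,164.
Year 5: $149,632 × 3/28 = $16,032. Book value $38,132.
Year 6: $149,632 × 2/28 = $10,688. Book value $27,444.
Year 7: $149,632 × 1/28 = $5,344. Book value $22,100.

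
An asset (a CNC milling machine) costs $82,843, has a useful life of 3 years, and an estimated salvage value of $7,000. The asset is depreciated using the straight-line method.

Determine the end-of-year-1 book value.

$57,562

Depreciable base = $82,843 − $7,000 = $75,843.
Annual expense = $75,843 / 3 = $25,281.
End of year 1: book value $57,562.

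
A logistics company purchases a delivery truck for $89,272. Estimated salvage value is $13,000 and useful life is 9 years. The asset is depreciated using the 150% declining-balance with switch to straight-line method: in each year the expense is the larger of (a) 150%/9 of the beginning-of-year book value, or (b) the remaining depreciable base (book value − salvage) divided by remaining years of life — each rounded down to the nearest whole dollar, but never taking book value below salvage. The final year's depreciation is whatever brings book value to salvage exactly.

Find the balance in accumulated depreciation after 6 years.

$59,373

Depreciable base = $89,272 − $13,000 = $76,272.
Year 1: DB = ⌊$89,272 × 150%/9⌋ = $14,878; SL = ⌊$76,272/9⌋ = $8,474 → take DB $14,878. Book value $74,394.
Year 2: DB = ⌊$74,394 × 150%/9⌋ = $12,399; SL = ⌊$61,394/8⌋ = $7,674 → take DB $12,399. Book value $61,995.
Year 3: DB = ⌊$61,995 × 150%/9⌋ = $10,332; SL = ⌊$48,995/7⌋ = $6,999 → take DB $10,332. Book value $51,663.
Year 4: DB = ⌊$51,663 × 150%/9⌋ = $8,610; SL = ⌊$38,663/6⌋ = $6,443 → take DB $8,610. Book value $43,053.
Year 5: DB = ⌊$43,053 × 150%/9⌋ = $7,175; SL = ⌊$30,053/5⌋ = $6,010 → take DB $7,175. Book value $35,878.
Year 6: DB = ⌊$35,878 × 150%/9⌋ = $5,979; SL = ⌊$22,878/4⌋ = $5,719 → take DB $5,979. Book value $29,899.
Accumulated through year 6 = $89,272 − $29,899 = $59,373.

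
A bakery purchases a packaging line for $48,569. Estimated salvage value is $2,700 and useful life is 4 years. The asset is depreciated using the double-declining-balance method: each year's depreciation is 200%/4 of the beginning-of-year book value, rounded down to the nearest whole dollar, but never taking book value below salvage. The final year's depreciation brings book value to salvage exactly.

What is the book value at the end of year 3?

Depreciable base = $48,569 − $2,700 = $45,869.
Year 1: ⌊$48,569 × 200%/4⌋ = $24,284. Book value $24,285.
Year 2: ⌊$24,285 × 200%/4⌋ = $12,142. Book value $12,143.
Year 3: ⌊$12,143 × 200%/4⌋ = $6,071. Book value $6,072.

$6,072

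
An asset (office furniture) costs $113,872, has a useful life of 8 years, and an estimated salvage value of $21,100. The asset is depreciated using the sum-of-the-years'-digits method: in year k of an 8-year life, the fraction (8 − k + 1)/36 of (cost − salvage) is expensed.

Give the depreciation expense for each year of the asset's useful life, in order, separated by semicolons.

$20,616; $18,039; $15,462; $12,885; $10,308; $7,731; $5,154; $2,577

Depreciable base = $113,872 − $21,100 = $92,772.
Sum of the years' digits = 8+7+6+5+4+3+2+1 = 36.
Year 1: $92,772 × 8/36 = $20,616. Book value $93,256.
Year 2: $92,772 × 7/36 = $18,039. Book value $75,217.
Year 3: $92,772 × 6/36 = $15,462. Book value $59,755.
Year 4: $92,772 × 5/36 = $12,885. Book value $46,870.
Year 5: $92,772 × 4/36 = $10,308. Book value $36,562.
Year 6: $92,772 × 3/36 = $7,731. Book value $28,831.
Year 7: $92,772 × 2/36 = $5,154. Book value $23,677.
Year 8: $92,772 × 1/36 = $2,577. Book value $21,100.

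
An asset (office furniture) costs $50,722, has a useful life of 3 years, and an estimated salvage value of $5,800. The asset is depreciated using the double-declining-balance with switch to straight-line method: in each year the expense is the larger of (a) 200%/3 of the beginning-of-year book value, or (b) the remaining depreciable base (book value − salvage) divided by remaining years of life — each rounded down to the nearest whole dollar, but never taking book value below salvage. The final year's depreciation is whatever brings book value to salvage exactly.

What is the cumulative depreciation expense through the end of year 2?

Depreciable base = $50,722 − $5,800 = $44,922.
Year 1: DB = ⌊$50,722 × 200%/3⌋ = $33,814; SL = ⌊$44,922/3⌋ = $14,974 → take DB $33,814. Book value $16,908.
Year 2: DB = ⌊$16,908 × 200%/3⌋ = $11,272; SL = ⌊$11,108/2⌋ = $5,554 → take DB $11,272, capped at $11,108. Book value $5,800.
Accumulated through year 2 = $50,722 − $5,800 = $44,922.

$44,922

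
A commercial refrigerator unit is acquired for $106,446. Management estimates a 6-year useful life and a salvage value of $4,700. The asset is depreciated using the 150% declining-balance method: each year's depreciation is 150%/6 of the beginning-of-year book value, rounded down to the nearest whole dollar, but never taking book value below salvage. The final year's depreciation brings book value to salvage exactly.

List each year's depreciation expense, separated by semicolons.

$26,611; $19,958; $14,969; $11,227; $8,420; $20,561

Depreciable base = $106,446 − $4,700 = $101,746.
Year 1: ⌊$106,446 × 150%/6⌋ = $26,611. Book value $79,835.
Year 2: ⌊$79,835 × 150%/6⌋ = $19,958. Book value $59,877.
Year 3: ⌊$59,877 × 150%/6⌋ = $14,969. Book value $44,908.
Year 4: ⌊$44,908 × 150%/6⌋ = $11,227. Book value $33,681.
Year 5: ⌊$33,681 × 150%/6⌋ = $8,420. Book value $25,261.
Year 6 (final): $25,261 − $4,700 = $20,561. Book value $4,700.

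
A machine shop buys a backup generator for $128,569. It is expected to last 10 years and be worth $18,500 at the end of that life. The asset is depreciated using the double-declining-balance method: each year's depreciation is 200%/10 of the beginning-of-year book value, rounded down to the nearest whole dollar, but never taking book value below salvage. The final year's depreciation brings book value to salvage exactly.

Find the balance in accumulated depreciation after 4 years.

$75,906

Depreciable base = $128,569 − $18,500 = $110,069.
Year 1: ⌊$128,569 × 200%/10⌋ = $25,713. Book value $102,856.
Year 2: ⌊$102,856 × 200%/10⌋ = $20,571. Book value $82,285.
Year 3: ⌊$82,285 × 200%/10⌋ = $16,457. Book value $65,828.
Year 4: ⌊$65,828 × 200%/10⌋ = $13,165. Book value $52,663.
Accumulated through year 4 = $128,569 − $52,663 = $75,906.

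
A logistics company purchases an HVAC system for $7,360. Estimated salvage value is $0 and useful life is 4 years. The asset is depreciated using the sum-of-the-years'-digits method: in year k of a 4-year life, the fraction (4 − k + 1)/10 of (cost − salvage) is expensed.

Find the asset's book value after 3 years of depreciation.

$736

Depreciable base = $7,360 − $0 = $7,360.
Sum of the years' digits = 4+3+2+1 = 10.
Year 1: $7,360 × 4/10 = $2,944. Book value $4,416.
Year 2: $7,360 × 3/10 = $2,208. Book value $2,208.
Year 3: $7,360 × 2/10 = $1,472. Book value $736.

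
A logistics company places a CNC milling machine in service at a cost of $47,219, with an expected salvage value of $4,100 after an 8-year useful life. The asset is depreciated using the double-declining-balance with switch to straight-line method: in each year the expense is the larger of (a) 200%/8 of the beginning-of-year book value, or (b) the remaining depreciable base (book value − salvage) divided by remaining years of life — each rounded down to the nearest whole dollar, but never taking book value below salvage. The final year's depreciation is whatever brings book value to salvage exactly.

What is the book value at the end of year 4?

$14,942

Depreciable base = $47,219 − $4,100 = $43,119.
Year 1: DB = ⌊$47,219 × 200%/8⌋ = $11,804; SL = ⌊$43,119/8⌋ = $5,389 → take DB $11,804. Book value $35,415.
Year 2: DB = ⌊$35,415 × 200%/8⌋ = $8,853; SL = ⌊$31,315/7⌋ = $4,473 → take DB $8,853. Book value $26,562.
Year 3: DB = ⌊$26,562 × 200%/8⌋ = $6,640; SL = ⌊$22,462/6⌋ = $3,743 → take DB $6,640. Book value $19,922.
Year 4: DB = ⌊$19,922 × 200%/8⌋ = $4,980; SL = ⌊$15,822/5⌋ = $3,164 → take DB $4,980. Book value $14,942.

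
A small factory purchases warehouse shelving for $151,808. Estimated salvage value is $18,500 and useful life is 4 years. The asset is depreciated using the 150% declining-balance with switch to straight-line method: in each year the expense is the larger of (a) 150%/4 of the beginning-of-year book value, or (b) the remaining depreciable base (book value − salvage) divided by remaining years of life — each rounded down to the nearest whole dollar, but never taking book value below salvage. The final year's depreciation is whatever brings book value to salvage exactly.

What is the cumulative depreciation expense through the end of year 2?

Depreciable base = $151,808 − $18,500 = $133,308.
Year 1: DB = ⌊$151,808 × 150%/4⌋ = $56,928; SL = ⌊$133,308/4⌋ = $33,327 → take DB $56,928. Book value $94,880.
Year 2: DB = ⌊$94,880 × 150%/4⌋ = $35,580; SL = ⌊$76,380/3⌋ = $25,460 → take DB $35,580. Book value $59,300.
Accumulated through year 2 = $151,808 − $59,300 = $92,508.

$92,508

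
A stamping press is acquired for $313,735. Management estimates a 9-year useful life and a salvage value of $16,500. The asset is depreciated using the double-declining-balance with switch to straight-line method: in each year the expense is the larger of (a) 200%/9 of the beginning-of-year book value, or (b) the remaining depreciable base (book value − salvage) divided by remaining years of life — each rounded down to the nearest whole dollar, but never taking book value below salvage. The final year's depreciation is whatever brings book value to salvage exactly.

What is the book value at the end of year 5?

$89,299

Depreciable base = $313,735 − $16,500 = $297,235.
Year 1: DB = ⌊$313,735 × 200%/9⌋ = $69,718; SL = ⌊$297,235/9⌋ = $33,026 → take DB $69,718. Book value $244,017.
Year 2: DB = ⌊$244,017 × 200%/9⌋ = $54,226; SL = ⌊$227,517/8⌋ = $28,439 → take DB $54,226. Book value $189,791.
Year 3: DB = ⌊$189,791 × 200%/9⌋ = $42,175; SL = ⌊$173,291/7⌋ = $24,755 → take DB $42,175. Book value $147,616.
Year 4: DB = ⌊$147,616 × 200%/9⌋ = $32,803; SL = ⌊$131,116/6⌋ = $21,852 → take DB $32,803. Book value $114,813.
Year 5: DB = ⌊$114,813 × 200%/9⌋ = $25,514; SL = ⌊$98,313/5⌋ = $19,662 → take DB $25,514. Book value $89,299.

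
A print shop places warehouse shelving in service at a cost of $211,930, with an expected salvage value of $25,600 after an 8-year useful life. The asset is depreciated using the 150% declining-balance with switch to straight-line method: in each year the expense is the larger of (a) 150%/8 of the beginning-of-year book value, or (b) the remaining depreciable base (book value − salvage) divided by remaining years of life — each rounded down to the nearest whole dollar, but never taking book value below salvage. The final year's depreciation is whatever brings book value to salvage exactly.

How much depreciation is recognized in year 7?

$16,482

Depreciable base = $211,930 − $25,600 = $186,330.
Year 1: DB = ⌊$211,930 × 150%/8⌋ = $39,736; SL = ⌊$186,330/8⌋ = $23,291 → take DB $39,736. Book value $172,194.
Year 2: DB = ⌊$172,194 × 150%/8⌋ = $32,286; SL = ⌊$146,594/7⌋ = $20,942 → take DB $32,286. Book value $139,908.
Year 3: DB = ⌊$139,908 × 150%/8⌋ = $26,232; SL = ⌊$114,308/6⌋ = $19,051 → take DB $26,232. Book value $113,676.
Year 4: DB = ⌊$113,676 × 150%/8⌋ = $21,314; SL = ⌊$88,076/5⌋ = $17,615 → take DB $21,314. Book value $92,362.
Year 5: DB = ⌊$92,362 × 150%/8⌋ = $17,317; SL = ⌊$66,762/4⌋ = $16,690 → take DB $17,317. Book value $75,045.
Year 6: DB = ⌊$75,045 × 150%/8⌋ = $14,070; SL = ⌊$49,445/3⌋ = $16,481 → take SL $16,481. Book value $58,564.
Year 7: DB = ⌊$58,564 × 150%/8⌋ = $10,980; SL = ⌊$32,964/2⌋ = $16,482 → take SL $16,482. Book value $42,082.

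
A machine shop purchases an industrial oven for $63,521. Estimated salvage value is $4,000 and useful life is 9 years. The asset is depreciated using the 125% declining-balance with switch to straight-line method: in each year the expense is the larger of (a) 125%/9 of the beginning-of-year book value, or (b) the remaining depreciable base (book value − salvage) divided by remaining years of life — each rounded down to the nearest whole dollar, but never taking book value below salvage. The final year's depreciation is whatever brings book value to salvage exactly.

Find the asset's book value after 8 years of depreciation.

Depreciable base = $63,521 − $4,000 = $59,521.
Year 1: DB = ⌊$63,521 × 125%/9⌋ = $8,822; SL = ⌊$59,521/9⌋ = $6,613 → take DB $8,822. Book value $54,699.
Year 2: DB = ⌊$54,699 × 125%/9⌋ = $7,597; SL = ⌊$50,699/8⌋ = $6,337 → take DB $7,597. Book value $47,102.
Year 3: DB = ⌊$47,102 × 125%/9⌋ = $6,541; SL = ⌊$43,102/7⌋ = $6,157 → take DB $6,541. Book value $40,561.
Year 4: DB = ⌊$40,561 × 125%/9⌋ = $5,633; SL = ⌊$36,561/6⌋ = $6,093 → take SL $6,093. Book value $34,468.
Year 5: DB = ⌊$34,468 × 125%/9⌋ = $4,787; SL = ⌊$30,468/5⌋ = $6,093 → take SL $6,093. Book value $28,375.
Year 6: DB = ⌊$28,375 × 125%/9⌋ = $3,940; SL = ⌊$24,375/4⌋ = $6,093 → take SL $6,093. Book value $22,282.
Year 7: DB = ⌊$22,282 × 125%/9⌋ = $3,094; SL = ⌊$18,282/3⌋ = $6,094 → take SL $6,094. Book value $16,188.
Year 8: DB = ⌊$16,188 × 125%/9⌋ = $2,248; SL = ⌊$12,188/2⌋ = $6,094 → take SL $6,094. Book value $10,094.

$10,094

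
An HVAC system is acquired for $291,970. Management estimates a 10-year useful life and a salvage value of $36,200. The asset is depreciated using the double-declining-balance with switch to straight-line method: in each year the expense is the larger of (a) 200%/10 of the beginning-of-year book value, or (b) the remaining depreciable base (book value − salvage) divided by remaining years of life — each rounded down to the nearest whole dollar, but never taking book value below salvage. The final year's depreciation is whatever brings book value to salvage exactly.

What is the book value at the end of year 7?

$61,232

Depreciable base = $291,970 − $36,200 = $255,770.
Year 1: DB = ⌊$291,970 × 200%/10⌋ = $58,394; SL = ⌊$255,770/10⌋ = $25,577 → take DB $58,394. Book value $233,576.
Year 2: DB = ⌊$233,576 × 200%/10⌋ = $46,715; SL = ⌊$197,376/9⌋ = $21,930 → take DB $46,715. Book value $186,861.
Year 3: DB = ⌊$186,861 × 200%/10⌋ = $37,372; SL = ⌊$150,661/8⌋ = $18,832 → take DB $37,372. Book value $149,489.
Year 4: DB = ⌊$149,489 × 200%/10⌋ = $29,897; SL = ⌊$113,289/7⌋ = $16,184 → take DB $29,897. Book value $119,592.
Year 5: DB = ⌊$119,592 × 200%/10⌋ = $23,918; SL = ⌊$83,392/6⌋ = $13,898 → take DB $23,918. Book value $95,674.
Year 6: DB = ⌊$95,674 × 200%/10⌋ = $19,134; SL = ⌊$59,474/5⌋ = $11,894 → take DB $19,134. Book value $76,540.
Year 7: DB = ⌊$76,540 × 200%/10⌋ = $15,308; SL = ⌊$40,340/4⌋ = $10,085 → take DB $15,308. Book value $61,232.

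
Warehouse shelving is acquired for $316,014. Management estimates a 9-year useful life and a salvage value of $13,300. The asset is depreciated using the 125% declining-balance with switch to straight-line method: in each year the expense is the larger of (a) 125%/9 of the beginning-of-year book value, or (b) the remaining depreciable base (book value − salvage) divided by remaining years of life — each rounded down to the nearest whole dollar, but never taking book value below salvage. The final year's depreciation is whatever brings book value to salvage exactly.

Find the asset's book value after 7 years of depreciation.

Depreciable base = $316,014 − $13,300 = $302,714.
Year 1: DB = ⌊$316,014 × 125%/9⌋ = $43,890; SL = ⌊$302,714/9⌋ = $33,634 → take DB $43,890. Book value $272,124.
Year 2: DB = ⌊$272,124 × 125%/9⌋ = $37,795; SL = ⌊$258,824/8⌋ = $32,353 → take DB $37,795. Book value $234,329.
Year 3: DB = ⌊$234,329 × 125%/9⌋ = $32,545; SL = ⌊$221,029/7⌋ = $31,575 → take DB $32,545. Book value $201,784.
Year 4: DB = ⌊$201,784 × 125%/9⌋ = $28,025; SL = ⌊$188,484/6⌋ = $31,414 → take SL $31,414. Book value $170,370.
Year 5: DB = ⌊$170,370 × 125%/9⌋ = $23,662; SL = ⌊$157,070/5⌋ = $31,414 → take SL $31,414. Book value $138,956.
Year 6: DB = ⌊$138,956 × 125%/9⌋ = $19,299; SL = ⌊$125,656/4⌋ = $31,414 → take SL $31,414. Book value $107,542.
Year 7: DB = ⌊$107,542 × 125%/9⌋ = $14,936; SL = ⌊$94,242/3⌋ = $31,414 → take SL $31,414. Book value $76,128.

$76,128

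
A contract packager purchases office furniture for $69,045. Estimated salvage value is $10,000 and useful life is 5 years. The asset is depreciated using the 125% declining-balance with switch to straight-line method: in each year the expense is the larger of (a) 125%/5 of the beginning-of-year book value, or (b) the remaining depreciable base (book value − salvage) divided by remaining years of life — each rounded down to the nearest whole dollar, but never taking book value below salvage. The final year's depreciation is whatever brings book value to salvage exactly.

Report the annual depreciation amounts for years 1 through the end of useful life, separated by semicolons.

Depreciable base = $69,045 − $10,000 = $59,045.
Year 1: DB = ⌊$69,045 × 125%/5⌋ = $17,261; SL = ⌊$59,045/5⌋ = $11,809 → take DB $17,261. Book value $51,784.
Year 2: DB = ⌊$51,784 × 125%/5⌋ = $12,946; SL = ⌊$41,784/4⌋ = $10,446 → take DB $12,946. Book value $38,838.
Year 3: DB = ⌊$38,838 × 125%/5⌋ = $9,709; SL = ⌊$28,838/3⌋ = $9,612 → take DB $9,709. Book value $29,129.
Year 4: DB = ⌊$29,129 × 125%/5⌋ = $7,282; SL = ⌊$19,129/2⌋ = $9,564 → take SL $9,564. Book value $19,565.
Year 5 (final): $19,565 − $10,000 = $9,565. Book value $10,000.

$17,261; $12,946; $9,709; $9,564; $9,565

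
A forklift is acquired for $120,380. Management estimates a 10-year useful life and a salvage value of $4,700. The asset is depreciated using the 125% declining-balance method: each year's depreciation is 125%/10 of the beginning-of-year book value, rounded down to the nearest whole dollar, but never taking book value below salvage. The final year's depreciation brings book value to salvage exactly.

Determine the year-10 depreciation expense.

Depreciable base = $120,380 − $4,700 = $115,680.
Year 1: ⌊$120,380 × 125%/10⌋ = $15,047. Book value $105,333.
Year 2: ⌊$105,333 × 125%/10⌋ = $13,166. Book value $92,167.
Year 3: ⌊$92,167 × 125%/10⌋ = $11,520. Book value $80,647.
Year 4: ⌊$80,647 × 125%/10⌋ = $10,080. Book value $70,567.
Year 5: ⌊$70,567 × 125%/10⌋ = $8,820. Book value $61,747.
Year 6: ⌊$61,747 × 125%/10⌋ = $7,718. Book value $54,029.
Year 7: ⌊$54,029 × 125%/10⌋ = $6,753. Book value $47,276.
Year 8: ⌊$47,276 × 125%/10⌋ = $5,909. Book value $41,367.
Year 9: ⌊$41,367 × 125%/10⌋ = $5,170. Book value $36,197.
Year 10 (final): $36,197 − $4,700 = $31,497. Book value $4,700.

$31,497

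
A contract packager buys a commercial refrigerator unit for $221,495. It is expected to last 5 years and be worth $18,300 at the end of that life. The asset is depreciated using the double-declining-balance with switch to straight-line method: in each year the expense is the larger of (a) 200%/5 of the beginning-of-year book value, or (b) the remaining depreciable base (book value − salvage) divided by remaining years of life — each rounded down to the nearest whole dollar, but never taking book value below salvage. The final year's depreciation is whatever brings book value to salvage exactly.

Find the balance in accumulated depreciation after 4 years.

Depreciable base = $221,495 − $18,300 = $203,195.
Year 1: DB = ⌊$221,495 × 200%/5⌋ = $88,598; SL = ⌊$203,195/5⌋ = $40,639 → take DB $88,598. Book value $132,897.
Year 2: DB = ⌊$132,897 × 200%/5⌋ = $53,158; SL = ⌊$114,597/4⌋ = $28,649 → take DB $53,158. Book value $79,739.
Year 3: DB = ⌊$79,739 × 200%/5⌋ = $31,895; SL = ⌊$61,439/3⌋ = $20,479 → take DB $31,895. Book value $47,844.
Year 4: DB = ⌊$47,844 × 200%/5⌋ = $19,137; SL = ⌊$29,544/2⌋ = $14,772 → take DB $19,137. Book value $28,707.
Accumulated through year 4 = $221,495 − $28,707 = $192,788.

$192,788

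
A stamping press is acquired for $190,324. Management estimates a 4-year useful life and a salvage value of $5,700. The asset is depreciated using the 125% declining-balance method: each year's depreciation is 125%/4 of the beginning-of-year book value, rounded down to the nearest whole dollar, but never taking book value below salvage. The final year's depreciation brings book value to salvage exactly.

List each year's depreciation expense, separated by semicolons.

$59,476; $40,890; $28,111; $56,147

Depreciable base = $190,324 − $5,700 = $184,624.
Year 1: ⌊$190,324 × 125%/4⌋ = $59,476. Book value $130,848.
Year 2: ⌊$130,848 × 125%/4⌋ = $40,890. Book value $89,958.
Year 3: ⌊$89,958 × 125%/4⌋ = $28,111. Book value $61,847.
Year 4 (final): $61,847 − $5,700 = $56,147. Book value $5,700.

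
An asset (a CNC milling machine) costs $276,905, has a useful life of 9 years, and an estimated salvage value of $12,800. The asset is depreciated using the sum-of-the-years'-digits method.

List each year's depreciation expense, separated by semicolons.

Depreciable base = $276,905 − $12,800 = $264,105.
Sum of the years' digits = 9+8+7+6+5+4+3+2+1 = 45.
Year 1: $264,105 × 9/45 = $52,821. Book value $224,084.
Year 2: $264,105 × 8/45 = $46,952. Book value $177,132.
Year 3: $264,105 × 7/45 = $41,083. Book value $136,049.
Year 4: $264,105 × 6/45 = $35,214. Book value $100,835.
Year 5: $264,105 × 5/45 = $29,345. Book value $71,490.
Year 6: $264,105 × 4/45 = $23,476. Book value $48,014.
Year 7: $264,105 × 3/45 = $17,607. Book value $30,407.
Year 8: $264,105 × 2/45 = $11,738. Book value $18,669.
Year 9: $264,105 × 1/45 = $5,869. Book value $12,800.

$52,821; $46,952; $41,083; $35,214; $29,345; $23,476; $17,607; $11,738; $5,869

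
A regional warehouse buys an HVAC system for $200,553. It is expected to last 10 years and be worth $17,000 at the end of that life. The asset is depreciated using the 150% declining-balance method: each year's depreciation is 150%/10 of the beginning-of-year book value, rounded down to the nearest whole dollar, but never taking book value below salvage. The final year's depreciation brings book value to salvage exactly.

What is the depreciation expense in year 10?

Depreciable base = $200,553 − $17,000 = $183,553.
Year 1: ⌊$200,553 × 150%/10⌋ = $30,082. Book value $170,471.
Year 2: ⌊$170,471 × 150%/10⌋ = $25,570. Book value $144,901.
Year 3: ⌊$144,901 × 150%/10⌋ = $21,735. Book value $123,166.
Year 4: ⌊$123,166 × 150%/10⌋ = $18,474. Book value $104,692.
Year 5: ⌊$104,692 × 150%/10⌋ = $15,703. Book value $88,989.
Year 6: ⌊$88,989 × 150%/10⌋ = $13,348. Book value $75,641.
Year 7: ⌊$75,641 × 150%/10⌋ = $11,346. Book value $64,295.
Year 8: ⌊$64,295 × 150%/10⌋ = $9,644. Book value $54,651.
Year 9: ⌊$54,651 × 150%/10⌋ = $8,197. Book value $46,454.
Year 10 (final): $46,454 − $17,000 = $29,454. Book value $17,000.

$29,454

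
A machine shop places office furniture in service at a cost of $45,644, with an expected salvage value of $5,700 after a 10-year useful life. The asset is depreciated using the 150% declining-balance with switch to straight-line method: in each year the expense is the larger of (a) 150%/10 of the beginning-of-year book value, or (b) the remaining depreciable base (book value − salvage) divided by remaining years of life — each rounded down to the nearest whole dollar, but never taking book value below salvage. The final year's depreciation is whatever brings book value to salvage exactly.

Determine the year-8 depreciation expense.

Depreciable base = $45,644 − $5,700 = $39,944.
Year 1: DB = ⌊$45,644 × 150%/10⌋ = $6,846; SL = ⌊$39,944/10⌋ = $3,994 → take DB $6,846. Book value $38,798.
Year 2: DB = ⌊$38,798 × 150%/10⌋ = $5,819; SL = ⌊$33,098/9⌋ = $3,677 → take DB $5,819. Book value $32,979.
Year 3: DB = ⌊$32,979 × 150%/10⌋ = $4,946; SL = ⌊$27,279/8⌋ = $3,409 → take DB $4,946. Book value $28,033.
Year 4: DB = ⌊$28,033 × 150%/10⌋ = $4,204; SL = ⌊$22,333/7⌋ = $3,190 → take DB $4,204. Book value $23,829.
Year 5: DB = ⌊$23,829 × 150%/10⌋ = $3,574; SL = ⌊$18,129/6⌋ = $3,021 → take DB $3,574. Book value $20,255.
Year 6: DB = ⌊$20,255 × 150%/10⌋ = $3,038; SL = ⌊$14,555/5⌋ = $2,911 → take DB $3,038. Book value $17,217.
Year 7: DB = ⌊$17,217 × 150%/10⌋ = $2,582; SL = ⌊$11,517/4⌋ = $2,879 → take SL $2,879. Book value $14,338.
Year 8: DB = ⌊$14,338 × 150%/10⌋ = $2,150; SL = ⌊$8,638/3⌋ = $2,879 → take SL $2,879. Book value $11,459.

$2,879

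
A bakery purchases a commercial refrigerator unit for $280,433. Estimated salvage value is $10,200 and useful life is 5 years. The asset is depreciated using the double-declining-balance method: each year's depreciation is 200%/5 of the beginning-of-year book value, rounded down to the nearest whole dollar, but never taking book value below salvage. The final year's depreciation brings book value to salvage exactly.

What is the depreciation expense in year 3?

Depreciable base = $280,433 − $10,200 = $270,233.
Year 1: ⌊$280,433 × 200%/5⌋ = $112,173. Book value $168,260.
Year 2: ⌊$168,260 × 200%/5⌋ = $67,304. Book value $100,956.
Year 3: ⌊$100,956 × 200%/5⌋ = $40,382. Book value $60,574.

$40,382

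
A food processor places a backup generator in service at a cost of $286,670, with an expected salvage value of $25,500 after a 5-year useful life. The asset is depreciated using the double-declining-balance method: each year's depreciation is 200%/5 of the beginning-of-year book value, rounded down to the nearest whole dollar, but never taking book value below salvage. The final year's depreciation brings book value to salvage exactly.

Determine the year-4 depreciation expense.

$24,768

Depreciable base = $286,670 − $25,500 = $261,170.
Year 1: ⌊$286,670 × 200%/5⌋ = $114,668. Book value $172,002.
Year 2: ⌊$172,002 × 200%/5⌋ = $68,800. Book value $103,202.
Year 3: ⌊$103,202 × 200%/5⌋ = $41,280. Book value $61,922.
Year 4: ⌊$61,922 × 200%/5⌋ = $24,768. Book value $37,154.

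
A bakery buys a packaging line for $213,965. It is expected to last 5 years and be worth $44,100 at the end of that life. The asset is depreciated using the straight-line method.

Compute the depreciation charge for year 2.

$33,973

Depreciable base = $213,965 − $44,100 = $169,865.
Annual expense = $169,865 / 5 = $33,973.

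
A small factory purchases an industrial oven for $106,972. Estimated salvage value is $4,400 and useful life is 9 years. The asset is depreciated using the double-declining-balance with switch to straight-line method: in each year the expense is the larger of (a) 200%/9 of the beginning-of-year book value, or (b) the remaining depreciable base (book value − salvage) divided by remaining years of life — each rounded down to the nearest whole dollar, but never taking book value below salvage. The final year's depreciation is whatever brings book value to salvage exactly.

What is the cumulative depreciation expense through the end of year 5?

Depreciable base = $106,972 − $4,400 = $102,572.
Year 1: DB = ⌊$106,972 × 200%/9⌋ = $23,771; SL = ⌊$102,572/9⌋ = $11,396 → take DB $23,771. Book value $83,201.
Year 2: DB = ⌊$83,201 × 200%/9⌋ = $18,489; SL = ⌊$78,801/8⌋ = $9,850 → take DB $18,489. Book value $64,712.
Year 3: DB = ⌊$64,712 × 200%/9⌋ = $14,380; SL = ⌊$60,312/7⌋ = $8,616 → take DB $14,380. Book value $50,332.
Year 4: DB = ⌊$50,332 × 200%/9⌋ = $11,184; SL = ⌊$45,932/6⌋ = $7,655 → take DB $11,184. Book value $39,148.
Year 5: DB = ⌊$39,148 × 200%/9⌋ = $8,699; SL = ⌊$34,748/5⌋ = $6,949 → take DB $8,699. Book value $30,449.
Accumulated through year 5 = $106,972 − $30,449 = $76,523.

$76,523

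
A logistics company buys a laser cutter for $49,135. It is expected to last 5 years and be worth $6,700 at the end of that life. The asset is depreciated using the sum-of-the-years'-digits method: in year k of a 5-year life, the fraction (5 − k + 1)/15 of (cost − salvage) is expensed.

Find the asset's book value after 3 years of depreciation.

Depreciable base = $49,135 − $6,700 = $42,435.
Sum of the years' digits = 5+4+3+2+1 = 15.
Year 1: $42,435 × 5/15 = $14,145. Book value $34,990.
Year 2: $42,435 × 4/15 = $11,316. Book value $23,674.
Year 3: $42,435 × 3/15 = $8,487. Book value $15,187.

$15,187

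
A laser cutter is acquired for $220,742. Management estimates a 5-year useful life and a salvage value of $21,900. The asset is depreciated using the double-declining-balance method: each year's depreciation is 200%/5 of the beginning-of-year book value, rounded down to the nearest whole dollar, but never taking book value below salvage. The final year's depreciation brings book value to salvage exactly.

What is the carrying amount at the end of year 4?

Depreciable base = $220,742 − $21,900 = $198,842.
Year 1: ⌊$220,742 × 200%/5⌋ = $88,296. Book value $132,446.
Year 2: ⌊$132,446 × 200%/5⌋ = $52,978. Book value $79,468.
Year 3: ⌊$79,468 × 200%/5⌋ = $31,787. Book value $47,681.
Year 4: ⌊$47,681 × 200%/5⌋ = $19,072. Book value $28,609.

$28,609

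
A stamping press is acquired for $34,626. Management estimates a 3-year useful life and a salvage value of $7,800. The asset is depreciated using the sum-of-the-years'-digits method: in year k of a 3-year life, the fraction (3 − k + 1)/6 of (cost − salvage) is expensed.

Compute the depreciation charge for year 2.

$8,942

Depreciable base = $34,626 − $7,800 = $26,826.
Sum of the years' digits = 3+2+1 = 6.
Year 1: $26,826 × 3/6 = $13,413. Book value $21,213.
Year 2: $26,826 × 2/6 = $8,942. Book value $12,271.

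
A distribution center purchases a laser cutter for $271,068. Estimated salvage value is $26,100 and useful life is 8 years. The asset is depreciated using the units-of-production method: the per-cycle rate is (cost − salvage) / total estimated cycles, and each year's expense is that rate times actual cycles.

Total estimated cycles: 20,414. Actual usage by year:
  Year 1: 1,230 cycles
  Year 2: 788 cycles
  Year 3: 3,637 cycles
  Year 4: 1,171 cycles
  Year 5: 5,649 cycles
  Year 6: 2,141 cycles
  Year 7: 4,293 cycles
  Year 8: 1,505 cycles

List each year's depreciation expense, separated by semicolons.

$14,760; $9,456; $43,644; $14,052; $67,788; $25,692; $51,516; $18,060

Depreciable base = $271,068 − $26,100 = $244,968.
Rate = $244,968 / 20,414 cycles = $12 per cycle.
Year 1: 1,230 × $12 = $14,760. Book value $256,308.
Year 2: 788 × $12 = $9,456. Book value $246,852.
Year 3: 3,637 × $12 = $43,644. Book value $203,208.
Year 4: 1,171 × $12 = $14,052. Book value $189,156.
Year 5: 5,649 × $12 = $67,788. Book value $121,368.
Year 6: 2,141 × $12 = $25,692. Book value $95,676.
Year 7: 4,293 × $12 = $51,516. Book value $44,160.
Year 8: 1,505 × $12 = $18,060. Book value $26,100.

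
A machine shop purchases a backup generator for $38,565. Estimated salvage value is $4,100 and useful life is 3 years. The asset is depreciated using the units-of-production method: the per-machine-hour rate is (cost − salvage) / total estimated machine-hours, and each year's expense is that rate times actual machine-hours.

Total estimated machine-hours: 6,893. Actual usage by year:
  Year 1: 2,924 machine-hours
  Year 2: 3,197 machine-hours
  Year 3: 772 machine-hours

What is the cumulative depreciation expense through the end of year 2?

Depreciable base = $38,565 − $4,100 = $34,465.
Rate = $34,465 / 6,893 machine-hours = $5 per machine-hour.
Year 1: 2,924 × $5 = $14,620. Book value $23,945.
Year 2: 3,197 × $5 = $15,985. Book value $7,960.
Accumulated through year 2 = $38,565 − $7,960 = $30,605.

$30,605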